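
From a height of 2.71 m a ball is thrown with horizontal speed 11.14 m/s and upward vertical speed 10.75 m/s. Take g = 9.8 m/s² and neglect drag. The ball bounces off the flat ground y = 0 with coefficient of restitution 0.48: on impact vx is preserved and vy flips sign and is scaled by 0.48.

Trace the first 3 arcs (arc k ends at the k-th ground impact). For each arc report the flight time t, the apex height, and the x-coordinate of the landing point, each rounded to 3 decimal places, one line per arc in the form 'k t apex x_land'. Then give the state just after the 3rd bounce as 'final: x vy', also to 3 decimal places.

1 2.422 8.606 26.983
2 1.272 1.983 41.156
3 0.611 0.457 47.959
final: 47.959 1.436

Arc 1: start y=2.710, vy=10.750 → t=2.422, apex=8.606, x_land=26.983, impact vy=-12.988
  bounce: vy ← 0.48·12.988 = 6.234
Arc 2: start y=0.000, vy=6.234 → t=1.272, apex=1.983, x_land=41.156, impact vy=-6.234
  bounce: vy ← 0.48·6.234 = 2.992
Arc 3: start y=0.000, vy=2.992 → t=0.611, apex=0.457, x_land=47.959, impact vy=-2.992
  bounce: vy ← 0.48·2.992 = 1.436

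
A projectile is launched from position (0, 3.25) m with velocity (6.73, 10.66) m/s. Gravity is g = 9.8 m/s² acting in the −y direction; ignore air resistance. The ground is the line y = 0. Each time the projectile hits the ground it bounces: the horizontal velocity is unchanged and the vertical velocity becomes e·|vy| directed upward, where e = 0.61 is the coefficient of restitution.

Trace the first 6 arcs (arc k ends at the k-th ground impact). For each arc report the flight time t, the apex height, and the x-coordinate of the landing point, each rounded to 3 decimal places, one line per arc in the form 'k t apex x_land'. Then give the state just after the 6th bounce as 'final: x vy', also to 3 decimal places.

Arc 1: start y=3.250, vy=10.660 → t=2.447, apex=9.048, x_land=16.466, impact vy=-13.317
  bounce: vy ← 0.61·13.317 = 8.123
Arc 2: start y=0.000, vy=8.123 → t=1.658, apex=3.367, x_land=27.623, impact vy=-8.123
  bounce: vy ← 0.61·8.123 = 4.955
Arc 3: start y=0.000, vy=4.955 → t=1.011, apex=1.253, x_land=34.428, impact vy=-4.955
  bounce: vy ← 0.61·4.955 = 3.023
Arc 4: start y=0.000, vy=3.023 → t=0.617, apex=0.466, x_land=38.580, impact vy=-3.023
  bounce: vy ← 0.61·3.023 = 1.844
Arc 5: start y=0.000, vy=1.844 → t=0.376, apex=0.173, x_land=41.112, impact vy=-1.844
  bounce: vy ← 0.61·1.844 = 1.125
Arc 6: start y=0.000, vy=1.125 → t=0.230, apex=0.065, x_land=42.657, impact vy=-1.125
  bounce: vy ← 0.61·1.125 = 0.686

1 2.447 9.048 16.466
2 1.658 3.367 27.623
3 1.011 1.253 34.428
4 0.617 0.466 38.580
5 0.376 0.173 41.112
6 0.230 0.065 42.657
final: 42.657 0.686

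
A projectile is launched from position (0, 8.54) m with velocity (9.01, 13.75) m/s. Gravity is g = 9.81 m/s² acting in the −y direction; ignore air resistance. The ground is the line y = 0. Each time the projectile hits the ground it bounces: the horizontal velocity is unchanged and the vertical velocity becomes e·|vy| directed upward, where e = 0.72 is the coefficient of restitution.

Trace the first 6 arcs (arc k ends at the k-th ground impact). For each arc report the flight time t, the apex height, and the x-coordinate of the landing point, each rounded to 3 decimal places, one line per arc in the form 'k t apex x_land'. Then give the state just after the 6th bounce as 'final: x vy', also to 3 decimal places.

1 3.327 18.176 29.973
2 2.772 9.423 54.949
3 1.996 4.885 72.931
4 1.437 2.532 85.879
5 1.035 1.313 95.201
6 0.745 0.681 101.913
final: 101.913 2.631

Arc 1: start y=8.540, vy=13.750 → t=3.327, apex=18.176, x_land=29.973, impact vy=-18.884
  bounce: vy ← 0.72·18.884 = 13.597
Arc 2: start y=0.000, vy=13.597 → t=2.772, apex=9.423, x_land=54.949, impact vy=-13.597
  bounce: vy ← 0.72·13.597 = 9.790
Arc 3: start y=0.000, vy=9.790 → t=1.996, apex=4.885, x_land=72.931, impact vy=-9.790
  bounce: vy ← 0.72·9.790 = 7.049
Arc 4: start y=0.000, vy=7.049 → t=1.437, apex=2.532, x_land=85.879, impact vy=-7.049
  bounce: vy ← 0.72·7.049 = 5.075
Arc 5: start y=0.000, vy=5.075 → t=1.035, apex=1.313, x_land=95.201, impact vy=-5.075
  bounce: vy ← 0.72·5.075 = 3.654
Arc 6: start y=0.000, vy=3.654 → t=0.745, apex=0.681, x_land=101.913, impact vy=-3.654
  bounce: vy ← 0.72·3.654 = 2.631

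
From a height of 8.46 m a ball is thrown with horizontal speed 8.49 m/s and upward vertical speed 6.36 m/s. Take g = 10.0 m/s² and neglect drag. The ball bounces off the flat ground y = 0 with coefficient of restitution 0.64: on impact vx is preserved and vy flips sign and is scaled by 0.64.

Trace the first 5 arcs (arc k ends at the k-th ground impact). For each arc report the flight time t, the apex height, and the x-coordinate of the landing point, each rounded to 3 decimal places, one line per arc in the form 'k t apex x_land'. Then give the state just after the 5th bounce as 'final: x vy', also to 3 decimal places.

1 2.084 10.482 17.693
2 1.853 4.294 33.427
3 1.186 1.759 43.498
4 0.759 0.720 49.943
5 0.486 0.295 54.068
final: 54.068 1.555

Arc 1: start y=8.460, vy=6.360 → t=2.084, apex=10.482, x_land=17.693, impact vy=-14.479
  bounce: vy ← 0.64·14.479 = 9.267
Arc 2: start y=0.000, vy=9.267 → t=1.853, apex=4.294, x_land=33.427, impact vy=-9.267
  bounce: vy ← 0.64·9.267 = 5.931
Arc 3: start y=0.000, vy=5.931 → t=1.186, apex=1.759, x_land=43.498, impact vy=-5.931
  bounce: vy ← 0.64·5.931 = 3.796
Arc 4: start y=0.000, vy=3.796 → t=0.759, apex=0.720, x_land=49.943, impact vy=-3.796
  bounce: vy ← 0.64·3.796 = 2.429
Arc 5: start y=0.000, vy=2.429 → t=0.486, apex=0.295, x_land=54.068, impact vy=-2.429
  bounce: vy ← 0.64·2.429 = 1.555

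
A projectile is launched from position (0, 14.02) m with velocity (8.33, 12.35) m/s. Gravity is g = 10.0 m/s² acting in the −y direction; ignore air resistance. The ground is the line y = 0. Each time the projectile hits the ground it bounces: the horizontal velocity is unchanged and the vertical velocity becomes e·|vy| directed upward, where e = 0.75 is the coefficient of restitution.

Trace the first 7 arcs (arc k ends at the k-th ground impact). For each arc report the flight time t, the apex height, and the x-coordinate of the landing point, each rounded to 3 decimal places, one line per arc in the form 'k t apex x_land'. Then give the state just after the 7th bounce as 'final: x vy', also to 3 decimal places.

1 3.316 21.646 27.620
2 3.121 12.176 53.618
3 2.341 6.849 73.116
4 1.756 3.853 87.740
5 1.317 2.167 98.708
6 0.988 1.219 106.934
7 0.741 0.686 113.104
final: 113.104 2.777

Arc 1: start y=14.020, vy=12.350 → t=3.316, apex=21.646, x_land=27.620, impact vy=-20.807
  bounce: vy ← 0.75·20.807 = 15.605
Arc 2: start y=0.000, vy=15.605 → t=3.121, apex=12.176, x_land=53.618, impact vy=-15.605
  bounce: vy ← 0.75·15.605 = 11.704
Arc 3: start y=0.000, vy=11.704 → t=2.341, apex=6.849, x_land=73.116, impact vy=-11.704
  bounce: vy ← 0.75·11.704 = 8.778
Arc 4: start y=0.000, vy=8.778 → t=1.756, apex=3.853, x_land=87.740, impact vy=-8.778
  bounce: vy ← 0.75·8.778 = 6.583
Arc 5: start y=0.000, vy=6.583 → t=1.317, apex=2.167, x_land=98.708, impact vy=-6.583
  bounce: vy ← 0.75·6.583 = 4.938
Arc 6: start y=0.000, vy=4.938 → t=0.988, apex=1.219, x_land=106.934, impact vy=-4.938
  bounce: vy ← 0.75·4.938 = 3.703
Arc 7: start y=0.000, vy=3.703 → t=0.741, apex=0.686, x_land=113.104, impact vy=-3.703
  bounce: vy ← 0.75·3.703 = 2.777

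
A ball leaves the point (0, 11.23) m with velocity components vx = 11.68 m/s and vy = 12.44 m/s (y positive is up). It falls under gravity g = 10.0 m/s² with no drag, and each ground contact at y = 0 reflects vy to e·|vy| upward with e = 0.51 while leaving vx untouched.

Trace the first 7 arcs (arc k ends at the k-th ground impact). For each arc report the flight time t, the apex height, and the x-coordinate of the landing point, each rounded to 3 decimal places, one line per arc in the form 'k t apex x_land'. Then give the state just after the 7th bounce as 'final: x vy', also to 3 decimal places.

1 3.192 18.968 37.279
2 1.987 4.933 60.483
3 1.013 1.283 72.317
4 0.517 0.334 78.353
5 0.264 0.087 81.431
6 0.134 0.023 83.001
7 0.069 0.006 83.801
final: 83.801 0.175

Arc 1: start y=11.230, vy=12.440 → t=3.192, apex=18.968, x_land=37.279, impact vy=-19.477
  bounce: vy ← 0.51·19.477 = 9.933
Arc 2: start y=0.000, vy=9.933 → t=1.987, apex=4.933, x_land=60.483, impact vy=-9.933
  bounce: vy ← 0.51·9.933 = 5.066
Arc 3: start y=0.000, vy=5.066 → t=1.013, apex=1.283, x_land=72.317, impact vy=-5.066
  bounce: vy ← 0.51·5.066 = 2.584
Arc 4: start y=0.000, vy=2.584 → t=0.517, apex=0.334, x_land=78.353, impact vy=-2.584
  bounce: vy ← 0.51·2.584 = 1.318
Arc 5: start y=0.000, vy=1.318 → t=0.264, apex=0.087, x_land=81.431, impact vy=-1.318
  bounce: vy ← 0.51·1.318 = 0.672
Arc 6: start y=0.000, vy=0.672 → t=0.134, apex=0.023, x_land=83.001, impact vy=-0.672
  bounce: vy ← 0.51·0.672 = 0.343
Arc 7: start y=0.000, vy=0.343 → t=0.069, apex=0.006, x_land=83.801, impact vy=-0.343
  bounce: vy ← 0.51·0.343 = 0.175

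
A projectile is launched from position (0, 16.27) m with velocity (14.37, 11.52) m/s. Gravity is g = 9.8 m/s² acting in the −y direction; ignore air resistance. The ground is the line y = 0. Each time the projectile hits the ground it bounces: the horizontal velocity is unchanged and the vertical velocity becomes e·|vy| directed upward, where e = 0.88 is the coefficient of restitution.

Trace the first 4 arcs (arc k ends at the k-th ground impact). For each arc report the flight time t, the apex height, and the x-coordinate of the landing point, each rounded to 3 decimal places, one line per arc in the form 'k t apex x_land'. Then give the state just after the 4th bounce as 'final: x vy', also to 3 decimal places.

1 3.344 23.041 48.053
2 3.816 17.843 102.896
3 3.359 13.818 151.158
4 2.955 10.700 193.628
final: 193.628 12.744

Arc 1: start y=16.270, vy=11.520 → t=3.344, apex=23.041, x_land=48.053, impact vy=-21.251
  bounce: vy ← 0.88·21.251 = 18.701
Arc 2: start y=0.000, vy=18.701 → t=3.816, apex=17.843, x_land=102.896, impact vy=-18.701
  bounce: vy ← 0.88·18.701 = 16.457
Arc 3: start y=0.000, vy=16.457 → t=3.359, apex=13.818, x_land=151.158, impact vy=-16.457
  bounce: vy ← 0.88·16.457 = 14.482
Arc 4: start y=0.000, vy=14.482 → t=2.955, apex=10.700, x_land=193.628, impact vy=-14.482
  bounce: vy ← 0.88·14.482 = 12.744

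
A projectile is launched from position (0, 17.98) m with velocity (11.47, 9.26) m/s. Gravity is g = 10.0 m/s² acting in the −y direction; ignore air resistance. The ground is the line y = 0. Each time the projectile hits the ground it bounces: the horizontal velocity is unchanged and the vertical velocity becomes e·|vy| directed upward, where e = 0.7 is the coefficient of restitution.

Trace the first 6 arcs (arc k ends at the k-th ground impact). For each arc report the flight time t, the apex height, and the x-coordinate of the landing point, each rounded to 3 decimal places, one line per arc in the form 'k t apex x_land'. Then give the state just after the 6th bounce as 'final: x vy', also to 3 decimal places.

Arc 1: start y=17.980, vy=9.260 → t=3.036, apex=22.267, x_land=34.827, impact vy=-21.103
  bounce: vy ← 0.7·21.103 = 14.772
Arc 2: start y=0.000, vy=14.772 → t=2.954, apex=10.911, x_land=68.714, impact vy=-14.772
  bounce: vy ← 0.7·14.772 = 10.341
Arc 3: start y=0.000, vy=10.341 → t=2.068, apex=5.346, x_land=92.436, impact vy=-10.341
  bounce: vy ← 0.7·10.341 = 7.238
Arc 4: start y=0.000, vy=7.238 → t=1.448, apex=2.620, x_land=109.041, impact vy=-7.238
  bounce: vy ← 0.7·7.238 = 5.067
Arc 5: start y=0.000, vy=5.067 → t=1.013, apex=1.284, x_land=120.664, impact vy=-5.067
  bounce: vy ← 0.7·5.067 = 3.547
Arc 6: start y=0.000, vy=3.547 → t=0.709, apex=0.629, x_land=128.800, impact vy=-3.547
  bounce: vy ← 0.7·3.547 = 2.483

1 3.036 22.267 34.827
2 2.954 10.911 68.714
3 2.068 5.346 92.436
4 1.448 2.620 109.041
5 1.013 1.284 120.664
6 0.709 0.629 128.800
final: 128.800 2.483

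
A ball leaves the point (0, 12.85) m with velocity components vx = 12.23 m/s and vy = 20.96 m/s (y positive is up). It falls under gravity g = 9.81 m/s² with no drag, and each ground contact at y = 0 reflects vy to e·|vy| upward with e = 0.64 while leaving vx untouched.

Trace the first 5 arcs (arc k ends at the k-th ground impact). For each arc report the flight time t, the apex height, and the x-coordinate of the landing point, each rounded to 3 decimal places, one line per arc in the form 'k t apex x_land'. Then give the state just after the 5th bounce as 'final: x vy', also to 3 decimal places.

Arc 1: start y=12.850, vy=20.960 → t=4.817, apex=35.242, x_land=58.912, impact vy=-26.295
  bounce: vy ← 0.64·26.295 = 16.829
Arc 2: start y=0.000, vy=16.829 → t=3.431, apex=14.435, x_land=100.873, impact vy=-16.829
  bounce: vy ← 0.64·16.829 = 10.771
Arc 3: start y=0.000, vy=10.771 → t=2.196, apex=5.913, x_land=127.728, impact vy=-10.771
  bounce: vy ← 0.64·10.771 = 6.893
Arc 4: start y=0.000, vy=6.893 → t=1.405, apex=2.422, x_land=144.915, impact vy=-6.893
  bounce: vy ← 0.64·6.893 = 4.412
Arc 5: start y=0.000, vy=4.412 → t=0.899, apex=0.992, x_land=155.915, impact vy=-4.412
  bounce: vy ← 0.64·4.412 = 2.823

1 4.817 35.242 58.912
2 3.431 14.435 100.873
3 2.196 5.913 127.728
4 1.405 2.422 144.915
5 0.899 0.992 155.915
final: 155.915 2.823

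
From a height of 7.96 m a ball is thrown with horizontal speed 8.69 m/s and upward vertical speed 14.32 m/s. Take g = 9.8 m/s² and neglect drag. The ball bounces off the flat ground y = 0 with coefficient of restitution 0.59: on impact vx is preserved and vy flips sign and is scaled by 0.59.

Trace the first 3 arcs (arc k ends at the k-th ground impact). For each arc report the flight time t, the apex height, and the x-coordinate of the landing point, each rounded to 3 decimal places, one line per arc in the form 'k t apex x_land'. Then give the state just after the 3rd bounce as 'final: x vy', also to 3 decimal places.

1 3.400 18.422 29.548
2 2.288 6.413 49.431
3 1.350 2.232 61.161
final: 61.161 3.903

Arc 1: start y=7.960, vy=14.320 → t=3.400, apex=18.422, x_land=29.548, impact vy=-19.002
  bounce: vy ← 0.59·19.002 = 11.211
Arc 2: start y=0.000, vy=11.211 → t=2.288, apex=6.413, x_land=49.431, impact vy=-11.211
  bounce: vy ← 0.59·11.211 = 6.615
Arc 3: start y=0.000, vy=6.615 → t=1.350, apex=2.232, x_land=61.161, impact vy=-6.615
  bounce: vy ← 0.59·6.615 = 3.903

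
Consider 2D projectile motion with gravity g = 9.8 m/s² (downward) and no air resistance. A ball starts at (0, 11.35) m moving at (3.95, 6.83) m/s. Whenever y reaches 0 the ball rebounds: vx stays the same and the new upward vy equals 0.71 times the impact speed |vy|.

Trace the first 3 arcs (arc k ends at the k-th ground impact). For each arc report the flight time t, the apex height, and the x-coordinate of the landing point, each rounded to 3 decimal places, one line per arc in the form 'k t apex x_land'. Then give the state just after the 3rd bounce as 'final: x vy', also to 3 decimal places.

1 2.371 13.730 9.365
2 2.377 6.921 18.754
3 1.688 3.489 25.420
final: 25.420 5.871

Arc 1: start y=11.350, vy=6.830 → t=2.371, apex=13.730, x_land=9.365, impact vy=-16.405
  bounce: vy ← 0.71·16.405 = 11.647
Arc 2: start y=0.000, vy=11.647 → t=2.377, apex=6.921, x_land=18.754, impact vy=-11.647
  bounce: vy ← 0.71·11.647 = 8.270
Arc 3: start y=0.000, vy=8.270 → t=1.688, apex=3.489, x_land=25.420, impact vy=-8.270
  bounce: vy ← 0.71·8.270 = 5.871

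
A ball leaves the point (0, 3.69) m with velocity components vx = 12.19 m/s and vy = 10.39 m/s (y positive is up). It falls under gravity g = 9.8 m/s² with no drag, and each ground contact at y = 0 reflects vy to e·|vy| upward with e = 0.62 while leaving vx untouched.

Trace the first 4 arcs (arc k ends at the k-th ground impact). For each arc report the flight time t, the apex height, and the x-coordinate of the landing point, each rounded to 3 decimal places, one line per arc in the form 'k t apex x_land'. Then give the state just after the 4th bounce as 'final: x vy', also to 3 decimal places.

Arc 1: start y=3.690, vy=10.390 → t=2.430, apex=9.198, x_land=29.625, impact vy=-13.427
  bounce: vy ← 0.62·13.427 = 8.325
Arc 2: start y=0.000, vy=8.325 → t=1.699, apex=3.536, x_land=50.334, impact vy=-8.325
  bounce: vy ← 0.62·8.325 = 5.161
Arc 3: start y=0.000, vy=5.161 → t=1.053, apex=1.359, x_land=63.174, impact vy=-5.161
  bounce: vy ← 0.62·5.161 = 3.200
Arc 4: start y=0.000, vy=3.200 → t=0.653, apex=0.522, x_land=71.135, impact vy=-3.200
  bounce: vy ← 0.62·3.200 = 1.984

1 2.430 9.198 29.625
2 1.699 3.536 50.334
3 1.053 1.359 63.174
4 0.653 0.522 71.135
final: 71.135 1.984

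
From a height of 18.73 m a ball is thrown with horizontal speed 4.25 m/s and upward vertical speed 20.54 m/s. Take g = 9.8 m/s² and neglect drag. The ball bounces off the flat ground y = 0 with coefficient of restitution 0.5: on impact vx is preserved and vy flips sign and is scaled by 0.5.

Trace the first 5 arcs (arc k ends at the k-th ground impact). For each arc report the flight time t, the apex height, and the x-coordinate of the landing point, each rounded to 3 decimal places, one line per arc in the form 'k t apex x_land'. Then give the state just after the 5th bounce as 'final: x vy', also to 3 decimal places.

1 4.962 40.255 21.089
2 2.866 10.064 33.271
3 1.433 2.516 39.361
4 0.717 0.629 42.407
5 0.358 0.157 43.930
final: 43.930 0.878

Arc 1: start y=18.730, vy=20.540 → t=4.962, apex=40.255, x_land=21.089, impact vy=-28.089
  bounce: vy ← 0.5·28.089 = 14.045
Arc 2: start y=0.000, vy=14.045 → t=2.866, apex=10.064, x_land=33.271, impact vy=-14.045
  bounce: vy ← 0.5·14.045 = 7.022
Arc 3: start y=0.000, vy=7.022 → t=1.433, apex=2.516, x_land=39.361, impact vy=-7.022
  bounce: vy ← 0.5·7.022 = 3.511
Arc 4: start y=0.000, vy=3.511 → t=0.717, apex=0.629, x_land=42.407, impact vy=-3.511
  bounce: vy ← 0.5·3.511 = 1.756
Arc 5: start y=0.000, vy=1.756 → t=0.358, apex=0.157, x_land=43.930, impact vy=-1.756
  bounce: vy ← 0.5·1.756 = 0.878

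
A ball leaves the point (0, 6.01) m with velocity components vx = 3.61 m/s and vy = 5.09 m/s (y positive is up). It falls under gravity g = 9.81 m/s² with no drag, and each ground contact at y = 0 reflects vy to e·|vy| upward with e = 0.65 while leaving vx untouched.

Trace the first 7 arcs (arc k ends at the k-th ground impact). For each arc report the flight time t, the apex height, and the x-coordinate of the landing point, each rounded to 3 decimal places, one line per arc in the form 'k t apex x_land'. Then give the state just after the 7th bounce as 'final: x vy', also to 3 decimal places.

Arc 1: start y=6.010, vy=5.090 → t=1.741, apex=7.330, x_land=6.286, impact vy=-11.993
  bounce: vy ← 0.65·11.993 = 7.795
Arc 2: start y=0.000, vy=7.795 → t=1.589, apex=3.097, x_land=12.023, impact vy=-7.795
  bounce: vy ← 0.65·7.795 = 5.067
Arc 3: start y=0.000, vy=5.067 → t=1.033, apex=1.309, x_land=15.753, impact vy=-5.067
  bounce: vy ← 0.65·5.067 = 3.293
Arc 4: start y=0.000, vy=3.293 → t=0.671, apex=0.553, x_land=18.177, impact vy=-3.293
  bounce: vy ← 0.65·3.293 = 2.141
Arc 5: start y=0.000, vy=2.141 → t=0.436, apex=0.234, x_land=19.752, impact vy=-2.141
  bounce: vy ← 0.65·2.141 = 1.391
Arc 6: start y=0.000, vy=1.391 → t=0.284, apex=0.099, x_land=20.776, impact vy=-1.391
  bounce: vy ← 0.65·1.391 = 0.904
Arc 7: start y=0.000, vy=0.904 → t=0.184, apex=0.042, x_land=21.442, impact vy=-0.904
  bounce: vy ← 0.65·0.904 = 0.588

1 1.741 7.330 6.286
2 1.589 3.097 12.023
3 1.033 1.309 15.753
4 0.671 0.553 18.177
5 0.436 0.234 19.752
6 0.284 0.099 20.776
7 0.184 0.042 21.442
final: 21.442 0.588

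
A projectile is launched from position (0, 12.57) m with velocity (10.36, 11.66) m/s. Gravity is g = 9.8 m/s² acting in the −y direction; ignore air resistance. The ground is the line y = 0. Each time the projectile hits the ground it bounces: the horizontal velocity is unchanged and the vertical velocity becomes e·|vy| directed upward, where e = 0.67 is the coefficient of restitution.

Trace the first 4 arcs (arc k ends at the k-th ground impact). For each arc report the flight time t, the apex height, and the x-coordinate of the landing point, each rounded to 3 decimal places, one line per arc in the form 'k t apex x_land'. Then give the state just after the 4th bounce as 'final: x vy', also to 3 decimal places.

1 3.185 19.507 32.997
2 2.674 8.756 60.695
3 1.791 3.931 79.253
4 1.200 1.765 91.687
final: 91.687 3.940

Arc 1: start y=12.570, vy=11.660 → t=3.185, apex=19.507, x_land=32.997, impact vy=-19.553
  bounce: vy ← 0.67·19.553 = 13.101
Arc 2: start y=0.000, vy=13.101 → t=2.674, apex=8.756, x_land=60.695, impact vy=-13.101
  bounce: vy ← 0.67·13.101 = 8.777
Arc 3: start y=0.000, vy=8.777 → t=1.791, apex=3.931, x_land=79.253, impact vy=-8.777
  bounce: vy ← 0.67·8.777 = 5.881
Arc 4: start y=0.000, vy=5.881 → t=1.200, apex=1.765, x_land=91.687, impact vy=-5.881
  bounce: vy ← 0.67·5.881 = 3.940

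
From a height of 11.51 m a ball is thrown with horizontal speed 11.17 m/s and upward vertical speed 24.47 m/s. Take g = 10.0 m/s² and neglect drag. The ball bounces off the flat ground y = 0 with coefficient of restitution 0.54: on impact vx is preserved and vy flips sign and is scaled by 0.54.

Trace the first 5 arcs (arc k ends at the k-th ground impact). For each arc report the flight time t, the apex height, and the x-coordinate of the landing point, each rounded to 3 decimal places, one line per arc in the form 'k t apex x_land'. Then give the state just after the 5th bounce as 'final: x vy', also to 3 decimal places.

1 5.326 41.449 59.494
2 3.110 12.087 94.227
3 1.679 3.524 112.983
4 0.907 1.028 123.112
5 0.490 0.300 128.581
final: 128.581 1.322

Arc 1: start y=11.510, vy=24.470 → t=5.326, apex=41.449, x_land=59.494, impact vy=-28.792
  bounce: vy ← 0.54·28.792 = 15.548
Arc 2: start y=0.000, vy=15.548 → t=3.110, apex=12.087, x_land=94.227, impact vy=-15.548
  bounce: vy ← 0.54·15.548 = 8.396
Arc 3: start y=0.000, vy=8.396 → t=1.679, apex=3.524, x_land=112.983, impact vy=-8.396
  bounce: vy ← 0.54·8.396 = 4.534
Arc 4: start y=0.000, vy=4.534 → t=0.907, apex=1.028, x_land=123.112, impact vy=-4.534
  bounce: vy ← 0.54·4.534 = 2.448
Arc 5: start y=0.000, vy=2.448 → t=0.490, apex=0.300, x_land=128.581, impact vy=-2.448
  bounce: vy ← 0.54·2.448 = 1.322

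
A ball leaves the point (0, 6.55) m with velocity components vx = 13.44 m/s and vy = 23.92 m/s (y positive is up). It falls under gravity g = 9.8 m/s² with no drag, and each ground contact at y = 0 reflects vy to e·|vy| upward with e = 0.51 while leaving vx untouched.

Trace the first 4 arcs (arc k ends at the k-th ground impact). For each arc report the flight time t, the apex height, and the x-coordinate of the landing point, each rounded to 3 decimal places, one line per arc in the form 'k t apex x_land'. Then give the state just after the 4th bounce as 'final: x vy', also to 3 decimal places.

1 5.142 35.742 69.103
2 2.755 9.297 106.128
3 1.405 2.418 125.011
4 0.717 0.629 134.641
final: 134.641 1.791

Arc 1: start y=6.550, vy=23.920 → t=5.142, apex=35.742, x_land=69.103, impact vy=-26.468
  bounce: vy ← 0.51·26.468 = 13.499
Arc 2: start y=0.000, vy=13.499 → t=2.755, apex=9.297, x_land=106.128, impact vy=-13.499
  bounce: vy ← 0.51·13.499 = 6.884
Arc 3: start y=0.000, vy=6.884 → t=1.405, apex=2.418, x_land=125.011, impact vy=-6.884
  bounce: vy ← 0.51·6.884 = 3.511
Arc 4: start y=0.000, vy=3.511 → t=0.717, apex=0.629, x_land=134.641, impact vy=-3.511
  bounce: vy ← 0.51·3.511 = 1.791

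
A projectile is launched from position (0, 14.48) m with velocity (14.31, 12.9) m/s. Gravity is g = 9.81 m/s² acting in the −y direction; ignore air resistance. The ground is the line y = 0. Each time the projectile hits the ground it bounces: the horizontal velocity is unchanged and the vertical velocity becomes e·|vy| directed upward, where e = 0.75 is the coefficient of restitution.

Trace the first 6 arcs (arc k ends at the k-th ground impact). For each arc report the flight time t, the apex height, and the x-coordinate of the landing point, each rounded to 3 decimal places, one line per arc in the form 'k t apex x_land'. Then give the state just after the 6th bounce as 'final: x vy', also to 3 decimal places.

1 3.479 22.962 49.779
2 3.245 12.916 96.221
3 2.434 7.265 131.053
4 1.826 4.087 157.177
5 1.369 2.299 176.769
6 1.027 1.293 191.464
final: 191.464 3.778

Arc 1: start y=14.480, vy=12.900 → t=3.479, apex=22.962, x_land=49.779, impact vy=-21.225
  bounce: vy ← 0.75·21.225 = 15.919
Arc 2: start y=0.000, vy=15.919 → t=3.245, apex=12.916, x_land=96.221, impact vy=-15.919
  bounce: vy ← 0.75·15.919 = 11.939
Arc 3: start y=0.000, vy=11.939 → t=2.434, apex=7.265, x_land=131.053, impact vy=-11.939
  bounce: vy ← 0.75·11.939 = 8.954
Arc 4: start y=0.000, vy=8.954 → t=1.826, apex=4.087, x_land=157.177, impact vy=-8.954
  bounce: vy ← 0.75·8.954 = 6.716
Arc 5: start y=0.000, vy=6.716 → t=1.369, apex=2.299, x_land=176.769, impact vy=-6.716
  bounce: vy ← 0.75·6.716 = 5.037
Arc 6: start y=0.000, vy=5.037 → t=1.027, apex=1.293, x_land=191.464, impact vy=-5.037
  bounce: vy ← 0.75·5.037 = 3.778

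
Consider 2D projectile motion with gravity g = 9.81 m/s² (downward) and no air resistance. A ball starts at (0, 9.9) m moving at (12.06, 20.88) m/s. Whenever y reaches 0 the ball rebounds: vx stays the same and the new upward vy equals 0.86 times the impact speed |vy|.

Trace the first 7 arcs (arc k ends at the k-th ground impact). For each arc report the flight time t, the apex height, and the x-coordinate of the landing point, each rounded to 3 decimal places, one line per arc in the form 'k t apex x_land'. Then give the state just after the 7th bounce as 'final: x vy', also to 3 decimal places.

1 4.687 32.121 56.531
2 4.402 23.757 109.613
3 3.785 17.570 155.264
4 3.255 12.995 194.524
5 2.800 9.611 228.287
6 2.408 7.108 257.324
7 2.071 5.257 282.295
final: 282.295 8.734

Arc 1: start y=9.900, vy=20.880 → t=4.687, apex=32.121, x_land=56.531, impact vy=-25.104
  bounce: vy ← 0.86·25.104 = 21.589
Arc 2: start y=0.000, vy=21.589 → t=4.402, apex=23.757, x_land=109.613, impact vy=-21.589
  bounce: vy ← 0.86·21.589 = 18.567
Arc 3: start y=0.000, vy=18.567 → t=3.785, apex=17.570, x_land=155.264, impact vy=-18.567
  bounce: vy ← 0.86·18.567 = 15.968
Arc 4: start y=0.000, vy=15.968 → t=3.255, apex=12.995, x_land=194.524, impact vy=-15.968
  bounce: vy ← 0.86·15.968 = 13.732
Arc 5: start y=0.000, vy=13.732 → t=2.800, apex=9.611, x_land=228.287, impact vy=-13.732
  bounce: vy ← 0.86·13.732 = 11.810
Arc 6: start y=0.000, vy=11.810 → t=2.408, apex=7.108, x_land=257.324, impact vy=-11.810
  bounce: vy ← 0.86·11.810 = 10.156
Arc 7: start y=0.000, vy=10.156 → t=2.071, apex=5.257, x_land=282.295, impact vy=-10.156
  bounce: vy ← 0.86·10.156 = 8.734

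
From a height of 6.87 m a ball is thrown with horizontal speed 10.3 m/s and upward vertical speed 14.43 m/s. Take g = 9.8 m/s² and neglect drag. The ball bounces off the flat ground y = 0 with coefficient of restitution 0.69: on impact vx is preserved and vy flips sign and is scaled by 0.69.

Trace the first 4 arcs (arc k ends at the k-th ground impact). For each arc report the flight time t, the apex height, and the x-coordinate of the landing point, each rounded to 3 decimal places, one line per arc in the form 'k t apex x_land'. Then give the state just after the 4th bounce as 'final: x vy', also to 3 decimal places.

1 3.362 17.494 34.628
2 2.607 8.329 61.485
3 1.799 3.965 80.016
4 1.241 1.888 92.803
final: 92.803 4.197

Arc 1: start y=6.870, vy=14.430 → t=3.362, apex=17.494, x_land=34.628, impact vy=-18.517
  bounce: vy ← 0.69·18.517 = 12.777
Arc 2: start y=0.000, vy=12.777 → t=2.607, apex=8.329, x_land=61.485, impact vy=-12.777
  bounce: vy ← 0.69·12.777 = 8.816
Arc 3: start y=0.000, vy=8.816 → t=1.799, apex=3.965, x_land=80.016, impact vy=-8.816
  bounce: vy ← 0.69·8.816 = 6.083
Arc 4: start y=0.000, vy=6.083 → t=1.241, apex=1.888, x_land=92.803, impact vy=-6.083
  bounce: vy ← 0.69·6.083 = 4.197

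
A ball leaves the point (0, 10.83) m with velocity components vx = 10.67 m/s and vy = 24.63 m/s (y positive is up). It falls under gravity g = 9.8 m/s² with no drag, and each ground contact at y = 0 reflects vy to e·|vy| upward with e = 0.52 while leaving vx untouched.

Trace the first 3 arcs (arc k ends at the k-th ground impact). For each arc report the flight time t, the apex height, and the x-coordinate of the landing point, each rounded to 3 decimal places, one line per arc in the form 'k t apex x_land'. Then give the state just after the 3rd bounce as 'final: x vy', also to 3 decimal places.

Arc 1: start y=10.830, vy=24.630 → t=5.433, apex=41.781, x_land=57.974, impact vy=-28.617
  bounce: vy ← 0.52·28.617 = 14.881
Arc 2: start y=0.000, vy=14.881 → t=3.037, apex=11.298, x_land=90.377, impact vy=-14.881
  bounce: vy ← 0.52·14.881 = 7.738
Arc 3: start y=0.000, vy=7.738 → t=1.579, apex=3.055, x_land=107.226, impact vy=-7.738
  bounce: vy ← 0.52·7.738 = 4.024

1 5.433 41.781 57.974
2 3.037 11.298 90.377
3 1.579 3.055 107.226
final: 107.226 4.024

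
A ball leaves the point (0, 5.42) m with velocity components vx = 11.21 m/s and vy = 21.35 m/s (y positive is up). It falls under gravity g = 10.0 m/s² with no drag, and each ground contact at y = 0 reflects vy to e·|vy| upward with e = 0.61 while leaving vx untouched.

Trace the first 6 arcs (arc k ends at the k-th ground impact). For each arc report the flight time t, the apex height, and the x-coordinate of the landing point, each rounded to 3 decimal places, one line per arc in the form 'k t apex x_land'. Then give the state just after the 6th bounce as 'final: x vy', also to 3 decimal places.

1 4.510 28.211 50.561
2 2.898 10.497 83.046
3 1.768 3.906 102.863
4 1.078 1.453 114.951
5 0.658 0.541 122.324
6 0.401 0.201 126.822
final: 126.822 1.224

Arc 1: start y=5.420, vy=21.350 → t=4.510, apex=28.211, x_land=50.561, impact vy=-23.753
  bounce: vy ← 0.61·23.753 = 14.490
Arc 2: start y=0.000, vy=14.490 → t=2.898, apex=10.497, x_land=83.046, impact vy=-14.490
  bounce: vy ← 0.61·14.490 = 8.839
Arc 3: start y=0.000, vy=8.839 → t=1.768, apex=3.906, x_land=102.863, impact vy=-8.839
  bounce: vy ← 0.61·8.839 = 5.392
Arc 4: start y=0.000, vy=5.392 → t=1.078, apex=1.453, x_land=114.951, impact vy=-5.392
  bounce: vy ← 0.61·5.392 = 3.289
Arc 5: start y=0.000, vy=3.289 → t=0.658, apex=0.541, x_land=122.324, impact vy=-3.289
  bounce: vy ← 0.61·3.289 = 2.006
Arc 6: start y=0.000, vy=2.006 → t=0.401, apex=0.201, x_land=126.822, impact vy=-2.006
  bounce: vy ← 0.61·2.006 = 1.224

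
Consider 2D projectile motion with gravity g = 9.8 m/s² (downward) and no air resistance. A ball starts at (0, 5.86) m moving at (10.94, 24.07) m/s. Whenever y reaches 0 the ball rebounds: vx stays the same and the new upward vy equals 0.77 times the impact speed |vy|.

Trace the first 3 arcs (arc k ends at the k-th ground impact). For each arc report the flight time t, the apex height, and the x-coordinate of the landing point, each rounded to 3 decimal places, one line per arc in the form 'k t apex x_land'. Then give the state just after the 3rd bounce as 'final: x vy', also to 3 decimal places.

1 5.145 35.419 56.283
2 4.140 21.000 101.579
3 3.188 12.451 136.457
final: 136.457 12.029

Arc 1: start y=5.860, vy=24.070 → t=5.145, apex=35.419, x_land=56.283, impact vy=-26.348
  bounce: vy ← 0.77·26.348 = 20.288
Arc 2: start y=0.000, vy=20.288 → t=4.140, apex=21.000, x_land=101.579, impact vy=-20.288
  bounce: vy ← 0.77·20.288 = 15.622
Arc 3: start y=0.000, vy=15.622 → t=3.188, apex=12.451, x_land=136.457, impact vy=-15.622
  bounce: vy ← 0.77·15.622 = 12.029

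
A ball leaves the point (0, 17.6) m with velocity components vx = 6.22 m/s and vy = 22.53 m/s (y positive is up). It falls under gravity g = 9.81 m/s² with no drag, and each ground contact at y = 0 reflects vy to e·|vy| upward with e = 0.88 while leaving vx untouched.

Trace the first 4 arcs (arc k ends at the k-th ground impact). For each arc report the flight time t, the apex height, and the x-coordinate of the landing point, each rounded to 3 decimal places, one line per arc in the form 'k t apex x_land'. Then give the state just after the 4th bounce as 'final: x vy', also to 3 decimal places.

Arc 1: start y=17.600, vy=22.530 → t=5.274, apex=43.472, x_land=32.802, impact vy=-29.205
  bounce: vy ← 0.88·29.205 = 25.700
Arc 2: start y=0.000, vy=25.700 → t=5.240, apex=33.664, x_land=65.392, impact vy=-25.700
  bounce: vy ← 0.88·25.700 = 22.616
Arc 3: start y=0.000, vy=22.616 → t=4.611, apex=26.070, x_land=94.072, impact vy=-22.616
  bounce: vy ← 0.88·22.616 = 19.902
Arc 4: start y=0.000, vy=19.902 → t=4.058, apex=20.188, x_land=119.310, impact vy=-19.902
  bounce: vy ← 0.88·19.902 = 17.514

1 5.274 43.472 32.802
2 5.240 33.664 65.392
3 4.611 26.070 94.072
4 4.058 20.188 119.310
final: 119.310 17.514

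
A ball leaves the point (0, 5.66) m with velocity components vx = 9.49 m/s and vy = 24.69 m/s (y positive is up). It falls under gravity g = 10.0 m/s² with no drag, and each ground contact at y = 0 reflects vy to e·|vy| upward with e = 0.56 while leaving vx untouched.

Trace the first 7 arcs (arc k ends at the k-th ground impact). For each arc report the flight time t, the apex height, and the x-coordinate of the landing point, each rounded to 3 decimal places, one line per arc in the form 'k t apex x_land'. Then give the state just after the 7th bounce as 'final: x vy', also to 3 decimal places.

1 5.157 36.140 48.945
2 3.011 11.333 77.520
3 1.686 3.554 93.522
4 0.944 1.115 102.483
5 0.529 0.350 107.502
6 0.296 0.110 110.312
7 0.166 0.034 111.886
final: 111.886 0.464

Arc 1: start y=5.660, vy=24.690 → t=5.157, apex=36.140, x_land=48.945, impact vy=-26.885
  bounce: vy ← 0.56·26.885 = 15.056
Arc 2: start y=0.000, vy=15.056 → t=3.011, apex=11.333, x_land=77.520, impact vy=-15.056
  bounce: vy ← 0.56·15.056 = 8.431
Arc 3: start y=0.000, vy=8.431 → t=1.686, apex=3.554, x_land=93.522, impact vy=-8.431
  bounce: vy ← 0.56·8.431 = 4.721
Arc 4: start y=0.000, vy=4.721 → t=0.944, apex=1.115, x_land=102.483, impact vy=-4.721
  bounce: vy ← 0.56·4.721 = 2.644
Arc 5: start y=0.000, vy=2.644 → t=0.529, apex=0.350, x_land=107.502, impact vy=-2.644
  bounce: vy ← 0.56·2.644 = 1.481
Arc 6: start y=0.000, vy=1.481 → t=0.296, apex=0.110, x_land=110.312, impact vy=-1.481
  bounce: vy ← 0.56·1.481 = 0.829
Arc 7: start y=0.000, vy=0.829 → t=0.166, apex=0.034, x_land=111.886, impact vy=-0.829
  bounce: vy ← 0.56·0.829 = 0.464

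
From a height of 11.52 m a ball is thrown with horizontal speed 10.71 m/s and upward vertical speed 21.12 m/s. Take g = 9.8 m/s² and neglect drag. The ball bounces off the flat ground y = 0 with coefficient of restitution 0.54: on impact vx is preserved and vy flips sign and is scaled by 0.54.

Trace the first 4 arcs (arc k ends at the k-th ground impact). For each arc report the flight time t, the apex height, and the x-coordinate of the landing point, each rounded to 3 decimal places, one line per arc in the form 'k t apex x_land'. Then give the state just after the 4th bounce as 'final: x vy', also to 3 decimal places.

Arc 1: start y=11.520, vy=21.120 → t=4.800, apex=34.278, x_land=51.408, impact vy=-25.920
  bounce: vy ← 0.54·25.920 = 13.997
Arc 2: start y=0.000, vy=13.997 → t=2.856, apex=9.995, x_land=82.001, impact vy=-13.997
  bounce: vy ← 0.54·13.997 = 7.558
Arc 3: start y=0.000, vy=7.558 → t=1.543, apex=2.915, x_land=98.521, impact vy=-7.558
  bounce: vy ← 0.54·7.558 = 4.081
Arc 4: start y=0.000, vy=4.081 → t=0.833, apex=0.850, x_land=107.442, impact vy=-4.081
  bounce: vy ← 0.54·4.081 = 2.204

1 4.800 34.278 51.408
2 2.856 9.995 82.001
3 1.543 2.915 98.521
4 0.833 0.850 107.442
final: 107.442 2.204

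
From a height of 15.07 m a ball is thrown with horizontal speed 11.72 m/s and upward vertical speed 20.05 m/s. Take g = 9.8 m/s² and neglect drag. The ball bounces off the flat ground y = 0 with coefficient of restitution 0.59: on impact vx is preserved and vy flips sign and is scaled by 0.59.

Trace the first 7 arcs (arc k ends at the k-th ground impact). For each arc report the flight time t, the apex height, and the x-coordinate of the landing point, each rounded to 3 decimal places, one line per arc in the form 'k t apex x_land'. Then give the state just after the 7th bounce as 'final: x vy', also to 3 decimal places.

Arc 1: start y=15.070, vy=20.050 → t=4.741, apex=35.580, x_land=55.560, impact vy=-26.408
  bounce: vy ← 0.59·26.408 = 15.581
Arc 2: start y=0.000, vy=15.581 → t=3.180, apex=12.386, x_land=92.826, impact vy=-15.581
  bounce: vy ← 0.59·15.581 = 9.193
Arc 3: start y=0.000, vy=9.193 → t=1.876, apex=4.311, x_land=114.813, impact vy=-9.193
  bounce: vy ← 0.59·9.193 = 5.424
Arc 4: start y=0.000, vy=5.424 → t=1.107, apex=1.501, x_land=127.786, impact vy=-5.424
  bounce: vy ← 0.59·5.424 = 3.200
Arc 5: start y=0.000, vy=3.200 → t=0.653, apex=0.522, x_land=135.439, impact vy=-3.200
  bounce: vy ← 0.59·3.200 = 1.888
Arc 6: start y=0.000, vy=1.888 → t=0.385, apex=0.182, x_land=139.955, impact vy=-1.888
  bounce: vy ← 0.59·1.888 = 1.114
Arc 7: start y=0.000, vy=1.114 → t=0.227, apex=0.063, x_land=142.619, impact vy=-1.114
  bounce: vy ← 0.59·1.114 = 0.657

1 4.741 35.580 55.560
2 3.180 12.386 92.826
3 1.876 4.311 114.813
4 1.107 1.501 127.786
5 0.653 0.522 135.439
6 0.385 0.182 139.955
7 0.227 0.063 142.619
final: 142.619 0.657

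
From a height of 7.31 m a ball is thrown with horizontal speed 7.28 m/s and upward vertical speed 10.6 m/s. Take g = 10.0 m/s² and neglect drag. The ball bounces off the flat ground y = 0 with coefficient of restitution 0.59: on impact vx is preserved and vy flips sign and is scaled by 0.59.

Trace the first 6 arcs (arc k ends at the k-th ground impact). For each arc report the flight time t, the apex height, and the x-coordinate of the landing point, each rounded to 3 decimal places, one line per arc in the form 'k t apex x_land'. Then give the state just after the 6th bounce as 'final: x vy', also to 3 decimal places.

Arc 1: start y=7.310, vy=10.600 → t=2.668, apex=12.928, x_land=19.423, impact vy=-16.080
  bounce: vy ← 0.59·16.080 = 9.487
Arc 2: start y=0.000, vy=9.487 → t=1.897, apex=4.500, x_land=33.236, impact vy=-9.487
  bounce: vy ← 0.59·9.487 = 5.597
Arc 3: start y=0.000, vy=5.597 → t=1.119, apex=1.567, x_land=41.386, impact vy=-5.597
  bounce: vy ← 0.59·5.597 = 3.302
Arc 4: start y=0.000, vy=3.302 → t=0.660, apex=0.545, x_land=46.194, impact vy=-3.302
  bounce: vy ← 0.59·3.302 = 1.948
Arc 5: start y=0.000, vy=1.948 → t=0.390, apex=0.190, x_land=49.031, impact vy=-1.948
  bounce: vy ← 0.59·1.948 = 1.150
Arc 6: start y=0.000, vy=1.150 → t=0.230, apex=0.066, x_land=50.705, impact vy=-1.150
  bounce: vy ← 0.59·1.150 = 0.678

1 2.668 12.928 19.423
2 1.897 4.500 33.236
3 1.119 1.567 41.386
4 0.660 0.545 46.194
5 0.390 0.190 49.031
6 0.230 0.066 50.705
final: 50.705 0.678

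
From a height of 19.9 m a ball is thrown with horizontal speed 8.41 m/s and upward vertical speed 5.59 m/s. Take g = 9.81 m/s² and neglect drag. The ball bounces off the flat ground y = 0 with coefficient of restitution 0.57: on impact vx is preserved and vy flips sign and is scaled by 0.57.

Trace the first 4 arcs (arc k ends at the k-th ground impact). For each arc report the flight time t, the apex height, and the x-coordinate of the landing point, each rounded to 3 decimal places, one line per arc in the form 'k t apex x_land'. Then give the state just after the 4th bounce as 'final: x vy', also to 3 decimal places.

Arc 1: start y=19.900, vy=5.590 → t=2.663, apex=21.493, x_land=22.397, impact vy=-20.535
  bounce: vy ← 0.57·20.535 = 11.705
Arc 2: start y=0.000, vy=11.705 → t=2.386, apex=6.983, x_land=42.466, impact vy=-11.705
  bounce: vy ← 0.57·11.705 = 6.672
Arc 3: start y=0.000, vy=6.672 → t=1.360, apex=2.269, x_land=53.905, impact vy=-6.672
  bounce: vy ← 0.57·6.672 = 3.803
Arc 4: start y=0.000, vy=3.803 → t=0.775, apex=0.737, x_land=60.425, impact vy=-3.803
  bounce: vy ← 0.57·3.803 = 2.168

1 2.663 21.493 22.397
2 2.386 6.983 42.466
3 1.360 2.269 53.905
4 0.775 0.737 60.425
final: 60.425 2.168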